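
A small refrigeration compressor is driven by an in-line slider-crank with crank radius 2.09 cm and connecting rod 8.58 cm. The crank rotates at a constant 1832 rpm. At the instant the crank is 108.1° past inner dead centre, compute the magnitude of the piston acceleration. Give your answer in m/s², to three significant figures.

ω = 2π·1832/60 = 191.8 rad/s
x(θ) = r cosθ + √(L² − r² sin²θ); with ω constant, a = ω²·d²x/dθ².
d²x/dθ² = −r cosθ − r²(cos2θ)/√u − r⁴ sin²2θ/(4u^{3/2}),  u = L² − r² sin²θ = 0.00696699 m².
Substituting r = 0.0209 m, L = 0.0858 m, θ = 108.1°: d²x/dθ² = +0.010688 m.
a = ω²·d²x/dθ² = (191.8)²·(+0.010688) = +393.36 m/s²;  |a| = 393.36 m/s².

393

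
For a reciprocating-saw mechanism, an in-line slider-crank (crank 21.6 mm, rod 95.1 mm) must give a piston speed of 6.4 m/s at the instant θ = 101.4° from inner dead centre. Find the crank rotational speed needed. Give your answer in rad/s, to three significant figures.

For an in-line slider-crank, |v_piston| = rω|sinθ|·[1 + r cosθ/√(L² − r² sin²θ)].
With r = 0.0216 m, L = 0.0951 m, θ = 101.4°: the bracketed kinematic factor |dx/dθ| = 0.020199 m.
ω = v/|dx/dθ| = 6.4/0.020199 = 316.85 rad/s.

317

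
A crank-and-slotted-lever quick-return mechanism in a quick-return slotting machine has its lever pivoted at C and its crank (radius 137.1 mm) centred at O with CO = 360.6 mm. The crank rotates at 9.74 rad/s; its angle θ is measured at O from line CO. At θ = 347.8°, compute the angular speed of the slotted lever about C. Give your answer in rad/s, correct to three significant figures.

ω = 9.74 rad/s
Crank pin A relative to C: A = (d + r cosθ, r sinθ); lever angle φ = atan2(r sinθ, d + r cosθ).
Differentiating tanφ: φ̇ = rω(d cosθ + r)/(d² + r² + 2dr cosθ).
d² + r² + 2dr cosθ = |CA|² = 0.245472 m²;  d cosθ + r = +0.48956 m.
|ω_lever| = |0.1371·9.74·+0.48956| / 0.245472 = 2.6632 rad/s.

2.66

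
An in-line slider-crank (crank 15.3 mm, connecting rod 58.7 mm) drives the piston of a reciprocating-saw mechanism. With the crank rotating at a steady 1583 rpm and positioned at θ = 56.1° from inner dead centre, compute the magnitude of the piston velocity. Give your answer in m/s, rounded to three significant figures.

2.42

ω = 2π·1583/60 = 165.8 rad/s
For an in-line slider-crank, x = r cosθ + √(L² − r² sin²θ), so v = −rω sinθ·[1 + r cosθ/√(L² − r² sin²θ)].
With r = 0.0153 m, L = 0.0587 m, θ = 56.1°: √(L² − r² sin²θ) = 0.05731 m.
v = −0.0153·165.8·0.83001·[1 + 0.0153·0.55775/0.05731] = -2.4186 m/s.
|v| = 2.4186 m/s.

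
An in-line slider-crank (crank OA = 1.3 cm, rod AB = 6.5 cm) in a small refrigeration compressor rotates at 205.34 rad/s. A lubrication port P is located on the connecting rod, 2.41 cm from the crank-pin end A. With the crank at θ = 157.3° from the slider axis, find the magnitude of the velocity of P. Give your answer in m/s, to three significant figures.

ω = 205.3 rad/s.  Crank-pin speed |V_A| = rω = 2.6694 m/s, perpendicular to OA.
Rod angle: sinφ = −(r/L) sinθ ⇒ φ = -4.427°; ω_rod = −rω cosθ/√(L²−r²sin²θ) = +38 rad/s.
V_P = V_A + ω_rod × AP, with AP = 0.0241 m along the rod.
Components: V_Px = −rω sinθ − a·ω_rod·sinφ = -0.95946 m/s;  V_Py = rω cosθ + a·ω_rod·cosφ = -1.5496 m/s.
|V_P| = √(V_Px² + V_Py²) = 1.8226 m/s.

1.82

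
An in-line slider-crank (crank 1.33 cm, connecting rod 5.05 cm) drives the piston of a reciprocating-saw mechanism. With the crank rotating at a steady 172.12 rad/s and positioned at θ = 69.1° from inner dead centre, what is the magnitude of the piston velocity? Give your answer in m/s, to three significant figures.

ω = 172.1 rad/s
For an in-line slider-crank, x = r cosθ + √(L² − r² sin²θ), so v = −rω sinθ·[1 + r cosθ/√(L² − r² sin²θ)].
With r = 0.0133 m, L = 0.0505 m, θ = 69.1°: √(L² − r² sin²θ) = 0.048948 m.
v = −0.0133·172.1·0.93420·[1 + 0.0133·0.35674/0.048948] = -2.3459 m/s.
|v| = 2.3459 m/s.

2.35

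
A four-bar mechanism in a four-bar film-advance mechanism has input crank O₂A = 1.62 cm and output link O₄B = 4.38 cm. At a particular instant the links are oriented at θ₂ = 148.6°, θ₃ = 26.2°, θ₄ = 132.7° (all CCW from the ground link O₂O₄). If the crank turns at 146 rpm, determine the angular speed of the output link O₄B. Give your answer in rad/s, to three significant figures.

4.98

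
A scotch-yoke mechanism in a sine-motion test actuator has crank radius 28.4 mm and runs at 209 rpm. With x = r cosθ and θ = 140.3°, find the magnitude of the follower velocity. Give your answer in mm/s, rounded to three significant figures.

397

ω = 21.89 rad/s (from 209 rpm).
x = r cosθ ⇒ ẋ = −rω sinθ.
|v| = rω|sinθ| = 0.0284·21.89·|sin 140.3°| = 0.39704 m/s = 397.04 mm/s.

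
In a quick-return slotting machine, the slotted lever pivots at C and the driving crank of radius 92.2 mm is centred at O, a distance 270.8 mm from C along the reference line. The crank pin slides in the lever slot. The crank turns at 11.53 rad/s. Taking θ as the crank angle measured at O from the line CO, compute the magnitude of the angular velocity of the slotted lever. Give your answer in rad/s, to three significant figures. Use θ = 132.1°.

ω = 11.53 rad/s
Crank pin A relative to C: A = (d + r cosθ, r sinθ); lever angle φ = atan2(r sinθ, d + r cosθ).
Differentiating tanφ: φ̇ = rω(d cosθ + r)/(d² + r² + 2dr cosθ).
d² + r² + 2dr cosθ = |CA|² = 0.0483554 m²;  d cosθ + r = -0.089352 m.
|ω_lever| = |0.0922·11.53·-0.089352| / 0.0483554 = 1.9643 rad/s.

1.96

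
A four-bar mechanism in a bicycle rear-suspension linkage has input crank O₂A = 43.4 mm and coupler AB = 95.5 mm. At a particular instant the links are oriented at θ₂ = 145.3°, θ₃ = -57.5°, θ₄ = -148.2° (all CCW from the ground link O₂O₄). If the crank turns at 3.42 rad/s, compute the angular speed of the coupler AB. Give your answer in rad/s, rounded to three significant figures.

1.43

ω₂ = 3.42 rad/s
Differentiating the loop-closure r₂e^{iθ₂}+r₃e^{iθ₃}=r₁+r₄e^{iθ₄} gives r₂ω₂e^{iθ₂}+r₃ω₃e^{iθ₃}=r₄ω₄e^{iθ₄}.
Eliminating the other unknown: ω₃ = r₂ω₂ sin(θ₄−θ₂) / [r₃ sin(θ₃−θ₄)].
Numerator sine = +0.91706; denominator sine = +0.99993.
Result = 0.0434·3.42·(+0.91706) / (0.0955·(+0.99993)) = +1.4254 rad/s; magnitude 1.4254 rad/s.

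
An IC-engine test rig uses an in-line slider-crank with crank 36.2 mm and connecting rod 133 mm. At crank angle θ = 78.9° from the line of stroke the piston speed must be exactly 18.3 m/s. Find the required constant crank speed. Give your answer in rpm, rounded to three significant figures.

4670

For an in-line slider-crank, |v_piston| = rω|sinθ|·[1 + r cosθ/√(L² − r² sin²θ)].
With r = 0.0362 m, L = 0.133 m, θ = 78.9°: the bracketed kinematic factor |dx/dθ| = 0.037454 m.
ω = v/|dx/dθ| = 18.3/0.037454 = 488.59 rad/s.
N = 60ω/(2π) = 4665.7 rpm.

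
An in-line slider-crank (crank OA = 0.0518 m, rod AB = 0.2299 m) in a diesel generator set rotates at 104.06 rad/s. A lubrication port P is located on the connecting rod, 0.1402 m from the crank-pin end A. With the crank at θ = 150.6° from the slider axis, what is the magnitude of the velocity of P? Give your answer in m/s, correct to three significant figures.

ω = 104.1 rad/s.  Crank-pin speed |V_A| = rω = 5.3903 m/s, perpendicular to OA.
Rod angle: sinφ = −(r/L) sinθ ⇒ φ = -6.350°; ω_rod = −rω cosθ/√(L²−r²sin²θ) = +20.553 rad/s.
V_P = V_A + ω_rod × AP, with AP = 0.1402 m along the rod.
Components: V_Px = −rω sinθ − a·ω_rod·sinφ = -2.3274 m/s;  V_Py = rω cosθ + a·ω_rod·cosφ = -1.8323 m/s.
|V_P| = √(V_Px² + V_Py²) = 2.9621 m/s.

2.96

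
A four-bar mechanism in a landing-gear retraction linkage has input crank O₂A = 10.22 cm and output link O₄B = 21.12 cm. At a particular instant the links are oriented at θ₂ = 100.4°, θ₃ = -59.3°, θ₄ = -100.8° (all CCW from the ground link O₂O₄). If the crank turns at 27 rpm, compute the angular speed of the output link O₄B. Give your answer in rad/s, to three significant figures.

ω₂ = 2.827 rad/s (from 27 rpm).
Differentiating the loop-closure r₂e^{iθ₂}+r₃e^{iθ₃}=r₁+r₄e^{iθ₄} gives r₂ω₂e^{iθ₂}+r₃ω₃e^{iθ₃}=r₄ω₄e^{iθ₄}.
Eliminating the other unknown: ω₄ = r₂ω₂ sin(θ₂−θ₃) / [r₄ sin(θ₄−θ₃)].
Numerator sine = +0.34694; denominator sine = -0.66262.
Result = 0.1022·2.827·(+0.34694) / (0.2112·(-0.66262)) = -0.71636 rad/s; magnitude 0.71636 rad/s.

0.716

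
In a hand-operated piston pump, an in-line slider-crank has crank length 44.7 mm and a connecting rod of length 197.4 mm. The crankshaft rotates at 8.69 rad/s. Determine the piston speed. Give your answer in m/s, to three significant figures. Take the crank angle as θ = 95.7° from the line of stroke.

0.378

ω = 8.69 rad/s
For an in-line slider-crank, x = r cosθ + √(L² − r² sin²θ), so v = −rω sinθ·[1 + r cosθ/√(L² − r² sin²θ)].
With r = 0.0447 m, L = 0.1974 m, θ = 95.7°: √(L² − r² sin²θ) = 0.19232 m.
v = −0.0447·8.69·0.99506·[1 + 0.0447·-0.09932/0.19232] = -0.3776 m/s.
|v| = 0.3776 m/s.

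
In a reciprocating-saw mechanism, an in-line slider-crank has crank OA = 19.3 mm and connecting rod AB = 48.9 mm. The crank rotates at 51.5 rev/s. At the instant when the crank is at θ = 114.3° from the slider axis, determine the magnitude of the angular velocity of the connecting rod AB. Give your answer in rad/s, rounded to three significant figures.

ω = 323.6 rad/s (converted from 51.5 rev/s).
The rod makes angle φ with the slider axis where L sinφ = r sinθ; differentiating, L cosφ·φ̇ = r ω cosθ.
L cosφ = √(L² − r² sin²θ) = 0.045627 m.
|ω_rod| = r ω |cosθ| / √(L² − r² sin²θ) = 0.0193·323.6·0.41151/0.045627 = 56.326 rad/s.

56.3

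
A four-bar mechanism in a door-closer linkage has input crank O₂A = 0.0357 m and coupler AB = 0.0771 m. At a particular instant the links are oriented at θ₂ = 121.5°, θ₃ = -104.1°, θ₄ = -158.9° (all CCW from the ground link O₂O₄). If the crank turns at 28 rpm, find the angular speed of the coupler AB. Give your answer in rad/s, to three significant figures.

ω₂ = 2.932 rad/s (from 28 rpm).
Differentiating the loop-closure r₂e^{iθ₂}+r₃e^{iθ₃}=r₁+r₄e^{iθ₄} gives r₂ω₂e^{iθ₂}+r₃ω₃e^{iθ₃}=r₄ω₄e^{iθ₄}.
Eliminating the other unknown: ω₃ = r₂ω₂ sin(θ₄−θ₂) / [r₃ sin(θ₃−θ₄)].
Numerator sine = +0.98357; denominator sine = +0.81714.
Result = 0.0357·2.932·(+0.98357) / (0.0771·(+0.81714)) = +1.6342 rad/s; magnitude 1.6342 rad/s.

1.63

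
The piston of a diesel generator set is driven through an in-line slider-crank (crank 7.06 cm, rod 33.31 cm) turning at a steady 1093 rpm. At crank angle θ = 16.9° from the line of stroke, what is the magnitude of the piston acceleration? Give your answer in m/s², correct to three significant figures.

ω = 2π·1093/60 = 114.5 rad/s
x(θ) = r cosθ + √(L² − r² sin²θ); with ω constant, a = ω²·d²x/dθ².
d²x/dθ² = −r cosθ − r²(cos2θ)/√u − r⁴ sin²2θ/(4u^{3/2}),  u = L² − r² sin²θ = 0.110534 m².
Substituting r = 0.0706 m, L = 0.3331 m, θ = 16.9°: d²x/dθ² = -0.080061 m.
a = ω²·d²x/dθ² = (114.5)²·(-0.080061) = -1048.9 m/s²;  |a| = 1048.9 m/s².

1050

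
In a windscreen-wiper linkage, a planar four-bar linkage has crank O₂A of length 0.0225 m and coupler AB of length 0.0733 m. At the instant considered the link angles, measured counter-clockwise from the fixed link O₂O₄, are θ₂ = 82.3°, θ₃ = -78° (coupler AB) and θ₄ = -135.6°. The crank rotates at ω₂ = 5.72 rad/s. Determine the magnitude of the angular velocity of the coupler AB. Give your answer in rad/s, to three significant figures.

1.28

ω₂ = 5.72 rad/s
Differentiating the loop-closure r₂e^{iθ₂}+r₃e^{iθ₃}=r₁+r₄e^{iθ₄} gives r₂ω₂e^{iθ₂}+r₃ω₃e^{iθ₃}=r₄ω₄e^{iθ₄}.
Eliminating the other unknown: ω₃ = r₂ω₂ sin(θ₄−θ₂) / [r₃ sin(θ₃−θ₄)].
Numerator sine = +0.61429; denominator sine = +0.84433.
Result = 0.0225·5.72·(+0.61429) / (0.0733·(+0.84433)) = +1.2774 rad/s; magnitude 1.2774 rad/s.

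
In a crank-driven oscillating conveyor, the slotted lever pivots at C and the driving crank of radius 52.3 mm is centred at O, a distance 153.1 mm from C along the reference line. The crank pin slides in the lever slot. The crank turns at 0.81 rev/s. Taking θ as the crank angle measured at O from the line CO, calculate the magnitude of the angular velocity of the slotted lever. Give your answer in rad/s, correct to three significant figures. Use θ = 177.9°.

2.64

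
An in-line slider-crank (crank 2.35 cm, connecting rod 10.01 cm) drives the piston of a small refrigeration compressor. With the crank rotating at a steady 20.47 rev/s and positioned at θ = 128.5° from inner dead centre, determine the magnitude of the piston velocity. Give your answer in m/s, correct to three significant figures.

2.01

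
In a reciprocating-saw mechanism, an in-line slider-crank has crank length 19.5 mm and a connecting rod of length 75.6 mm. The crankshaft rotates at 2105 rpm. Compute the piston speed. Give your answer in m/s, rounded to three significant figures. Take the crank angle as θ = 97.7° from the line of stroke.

ω = 2π·2105/60 = 220.4 rad/s
For an in-line slider-crank, x = r cosθ + √(L² − r² sin²θ), so v = −rω sinθ·[1 + r cosθ/√(L² − r² sin²θ)].
With r = 0.0195 m, L = 0.0756 m, θ = 97.7°: √(L² − r² sin²θ) = 0.073089 m.
v = −0.0195·220.4·0.99098·[1 + 0.0195·-0.13399/0.073089] = -4.1075 m/s.
|v| = 4.1075 m/s.

4.11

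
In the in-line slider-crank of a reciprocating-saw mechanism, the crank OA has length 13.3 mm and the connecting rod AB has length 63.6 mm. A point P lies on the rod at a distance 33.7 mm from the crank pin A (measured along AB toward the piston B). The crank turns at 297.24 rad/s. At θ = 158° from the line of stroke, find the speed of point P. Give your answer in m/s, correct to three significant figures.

2.18

ω = 297.2 rad/s.  Crank-pin speed |V_A| = rω = 3.9533 m/s, perpendicular to OA.
Rod angle: sinφ = −(r/L) sinθ ⇒ φ = -4.493°; ω_rod = −rω cosθ/√(L²−r²sin²θ) = +57.81 rad/s.
V_P = V_A + ω_rod × AP, with AP = 0.0337 m along the rod.
Components: V_Px = −rω sinθ − a·ω_rod·sinφ = -1.3283 m/s;  V_Py = rω cosθ + a·ω_rod·cosφ = -1.7232 m/s.
|V_P| = √(V_Px² + V_Py²) = 2.1757 m/s.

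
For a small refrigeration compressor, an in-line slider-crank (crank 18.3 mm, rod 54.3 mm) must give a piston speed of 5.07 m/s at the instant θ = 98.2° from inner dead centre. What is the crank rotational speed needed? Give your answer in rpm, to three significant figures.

2820

For an in-line slider-crank, |v_piston| = rω|sinθ|·[1 + r cosθ/√(L² − r² sin²θ)].
With r = 0.0183 m, L = 0.0543 m, θ = 98.2°: the bracketed kinematic factor |dx/dθ| = 0.017189 m.
ω = v/|dx/dθ| = 5.07/0.017189 = 294.95 rad/s.
N = 60ω/(2π) = 2816.6 rpm.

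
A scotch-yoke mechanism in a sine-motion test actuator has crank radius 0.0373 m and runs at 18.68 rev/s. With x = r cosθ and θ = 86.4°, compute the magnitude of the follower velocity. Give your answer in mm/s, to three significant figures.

ω = 117.4 rad/s (from 18.68 rev/s).
x = r cosθ ⇒ ẋ = −rω sinθ.
|v| = rω|sinθ| = 0.0373·117.4·|sin 86.4°| = 4.3693 m/s = 4369.3 mm/s.

4370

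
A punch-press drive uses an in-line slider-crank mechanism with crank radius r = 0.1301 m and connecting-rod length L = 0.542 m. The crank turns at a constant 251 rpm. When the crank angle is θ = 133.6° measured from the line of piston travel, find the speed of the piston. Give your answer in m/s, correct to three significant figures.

2.06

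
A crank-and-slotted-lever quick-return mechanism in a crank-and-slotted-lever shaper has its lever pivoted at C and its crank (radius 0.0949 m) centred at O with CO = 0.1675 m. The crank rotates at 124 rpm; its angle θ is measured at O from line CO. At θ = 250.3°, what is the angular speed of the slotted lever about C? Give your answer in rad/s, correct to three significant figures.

ω = 12.99 rad/s (from 124 rpm).
Crank pin A relative to C: A = (d + r cosθ, r sinθ); lever angle φ = atan2(r sinθ, d + r cosθ).
Differentiating tanφ: φ̇ = rω(d cosθ + r)/(d² + r² + 2dr cosθ).
d² + r² + 2dr cosθ = |CA|² = 0.0263455 m²;  d cosθ + r = +0.038437 m.
|ω_lever| = |0.0949·12.99·+0.038437| / 0.0263455 = 1.7979 rad/s.

1.80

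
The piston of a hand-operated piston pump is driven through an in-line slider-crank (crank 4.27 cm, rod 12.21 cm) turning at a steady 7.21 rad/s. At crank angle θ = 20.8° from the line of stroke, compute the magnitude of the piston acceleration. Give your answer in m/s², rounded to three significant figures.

2.67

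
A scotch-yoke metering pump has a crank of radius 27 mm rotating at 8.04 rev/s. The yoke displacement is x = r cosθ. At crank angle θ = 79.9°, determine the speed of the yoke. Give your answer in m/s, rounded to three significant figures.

ω = 50.52 rad/s (from 8.04 rev/s).
x = r cosθ ⇒ ẋ = −rω sinθ.
|v| = rω|sinθ| = 0.027·50.52·|sin 79.9°| = 1.3428 m/s.

1.34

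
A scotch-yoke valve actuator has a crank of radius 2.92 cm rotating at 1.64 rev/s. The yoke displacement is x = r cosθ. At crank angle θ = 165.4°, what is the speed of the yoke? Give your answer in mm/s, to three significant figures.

ω = 10.3 rad/s (from 1.64 rev/s).
x = r cosθ ⇒ ẋ = −rω sinθ.
|v| = rω|sinθ| = 0.0292·10.3·|sin 165.4°| = 0.075845 m/s = 75.845 mm/s.

75.8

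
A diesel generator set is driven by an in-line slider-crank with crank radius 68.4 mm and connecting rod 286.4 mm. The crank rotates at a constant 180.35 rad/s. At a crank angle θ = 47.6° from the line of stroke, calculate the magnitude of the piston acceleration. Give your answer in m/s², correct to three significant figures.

ω = 180.3 rad/s
x(θ) = r cosθ + √(L² − r² sin²θ); with ω constant, a = ω²·d²x/dθ².
d²x/dθ² = −r cosθ − r²(cos2θ)/√u − r⁴ sin²2θ/(4u^{3/2}),  u = L² − r² sin²θ = 0.0794737 m².
Substituting r = 0.0684 m, L = 0.2864 m, θ = 47.6°: d²x/dθ² = -0.04486 m.
a = ω²·d²x/dθ² = (180.3)²·(-0.04486) = -1459.1 m/s²;  |a| = 1459.1 m/s².

1460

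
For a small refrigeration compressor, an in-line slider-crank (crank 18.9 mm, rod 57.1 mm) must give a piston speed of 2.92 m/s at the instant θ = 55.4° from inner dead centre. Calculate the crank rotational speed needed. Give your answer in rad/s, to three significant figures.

157

For an in-line slider-crank, |v_piston| = rω|sinθ|·[1 + r cosθ/√(L² − r² sin²θ)].
With r = 0.0189 m, L = 0.0571 m, θ = 55.4°: the bracketed kinematic factor |dx/dθ| = 0.018596 m.
ω = v/|dx/dθ| = 2.92/0.018596 = 157.02 rad/s.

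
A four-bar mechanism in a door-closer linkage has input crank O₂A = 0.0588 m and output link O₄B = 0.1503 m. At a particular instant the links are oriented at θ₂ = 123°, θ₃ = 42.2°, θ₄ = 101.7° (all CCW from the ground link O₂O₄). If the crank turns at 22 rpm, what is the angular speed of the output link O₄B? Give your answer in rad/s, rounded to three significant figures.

1.03

ω₂ = 2.304 rad/s (from 22 rpm).
Differentiating the loop-closure r₂e^{iθ₂}+r₃e^{iθ₃}=r₁+r₄e^{iθ₄} gives r₂ω₂e^{iθ₂}+r₃ω₃e^{iθ₃}=r₄ω₄e^{iθ₄}.
Eliminating the other unknown: ω₄ = r₂ω₂ sin(θ₂−θ₃) / [r₄ sin(θ₄−θ₃)].
Numerator sine = +0.98714; denominator sine = +0.86163.
Result = 0.0588·2.304·(+0.98714) / (0.1503·(+0.86163)) = +1.0326 rad/s; magnitude 1.0326 rad/s.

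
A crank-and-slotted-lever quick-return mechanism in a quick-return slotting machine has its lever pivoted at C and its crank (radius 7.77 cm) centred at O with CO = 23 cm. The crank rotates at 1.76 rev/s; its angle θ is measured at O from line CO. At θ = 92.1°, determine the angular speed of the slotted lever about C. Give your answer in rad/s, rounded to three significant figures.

1.03

ω = 11.06 rad/s (from 1.76 rev/s).
Crank pin A relative to C: A = (d + r cosθ, r sinθ); lever angle φ = atan2(r sinθ, d + r cosθ).
Differentiating tanφ: φ̇ = rω(d cosθ + r)/(d² + r² + 2dr cosθ).
d² + r² + 2dr cosθ = |CA|² = 0.0576276 m²;  d cosθ + r = +0.069272 m.
|ω_lever| = |0.0777·11.06·+0.069272| / 0.0576276 = 1.0329 rad/s.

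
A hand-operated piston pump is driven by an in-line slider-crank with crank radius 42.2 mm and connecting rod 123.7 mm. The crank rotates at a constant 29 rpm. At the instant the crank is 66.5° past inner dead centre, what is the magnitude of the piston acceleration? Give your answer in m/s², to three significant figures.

0.0623

ω = 2π·29/60 = 3.037 rad/s
x(θ) = r cosθ + √(L² − r² sin²θ); with ω constant, a = ω²·d²x/dθ².
d²x/dθ² = −r cosθ − r²(cos2θ)/√u − r⁴ sin²2θ/(4u^{3/2}),  u = L² − r² sin²θ = 0.013804 m².
Substituting r = 0.0422 m, L = 0.1237 m, θ = 66.5°: d²x/dθ² = -0.0067514 m.
a = ω²·d²x/dθ² = (3.037)²·(-0.0067514) = -0.062266 m/s²;  |a| = 0.062266 m/s².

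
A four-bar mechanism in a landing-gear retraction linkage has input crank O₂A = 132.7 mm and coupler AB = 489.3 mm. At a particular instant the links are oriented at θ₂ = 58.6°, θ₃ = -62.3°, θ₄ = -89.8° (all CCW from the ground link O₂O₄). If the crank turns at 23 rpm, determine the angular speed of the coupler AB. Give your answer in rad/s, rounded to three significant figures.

0.741

ω₂ = 2.409 rad/s (from 23 rpm).
Differentiating the loop-closure r₂e^{iθ₂}+r₃e^{iθ₃}=r₁+r₄e^{iθ₄} gives r₂ω₂e^{iθ₂}+r₃ω₃e^{iθ₃}=r₄ω₄e^{iθ₄}.
Eliminating the other unknown: ω₃ = r₂ω₂ sin(θ₄−θ₂) / [r₃ sin(θ₃−θ₄)].
Numerator sine = -0.52399; denominator sine = +0.46175.
Result = 0.1327·2.409·(-0.52399) / (0.4893·(+0.46175)) = -0.74125 rad/s; magnitude 0.74125 rad/s.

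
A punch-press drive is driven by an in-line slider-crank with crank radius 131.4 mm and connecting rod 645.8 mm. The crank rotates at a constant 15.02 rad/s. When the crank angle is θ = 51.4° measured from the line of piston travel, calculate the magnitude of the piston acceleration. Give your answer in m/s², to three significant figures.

17.2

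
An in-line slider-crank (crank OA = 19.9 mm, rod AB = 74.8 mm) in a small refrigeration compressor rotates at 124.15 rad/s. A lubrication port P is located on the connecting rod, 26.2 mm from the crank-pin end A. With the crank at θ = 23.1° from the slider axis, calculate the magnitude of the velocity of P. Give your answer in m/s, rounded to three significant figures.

1.81

ω = 124.2 rad/s.  Crank-pin speed |V_A| = rω = 2.4706 m/s, perpendicular to OA.
Rod angle: sinφ = −(r/L) sinθ ⇒ φ = -5.991°; ω_rod = −rω cosθ/√(L²−r²sin²θ) = -30.548 rad/s.
V_P = V_A + ω_rod × AP, with AP = 0.0262 m along the rod.
Components: V_Px = −rω sinθ − a·ω_rod·sinφ = -1.0528 m/s;  V_Py = rω cosθ + a·ω_rod·cosφ = +1.4765 m/s.
|V_P| = √(V_Px² + V_Py²) = 1.8134 m/s.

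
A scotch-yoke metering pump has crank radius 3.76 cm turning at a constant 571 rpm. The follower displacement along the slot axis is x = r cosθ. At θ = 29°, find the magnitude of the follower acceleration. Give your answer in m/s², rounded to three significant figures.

ω = 59.79 rad/s (from 571 rpm).
x = r cosθ ⇒ ẍ = −rω² cosθ (ω constant).
|a| = rω²|cosθ| = 0.0376·(59.79)²·|cos 29°| = 117.58 m/s².

118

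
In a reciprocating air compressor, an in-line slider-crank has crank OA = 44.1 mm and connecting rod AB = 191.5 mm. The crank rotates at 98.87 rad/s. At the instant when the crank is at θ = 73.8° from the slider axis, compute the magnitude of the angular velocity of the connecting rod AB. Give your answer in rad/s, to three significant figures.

6.51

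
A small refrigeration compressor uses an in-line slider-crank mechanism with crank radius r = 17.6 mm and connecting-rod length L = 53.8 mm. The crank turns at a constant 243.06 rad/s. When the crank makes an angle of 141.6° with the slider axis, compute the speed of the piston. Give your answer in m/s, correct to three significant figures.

1.96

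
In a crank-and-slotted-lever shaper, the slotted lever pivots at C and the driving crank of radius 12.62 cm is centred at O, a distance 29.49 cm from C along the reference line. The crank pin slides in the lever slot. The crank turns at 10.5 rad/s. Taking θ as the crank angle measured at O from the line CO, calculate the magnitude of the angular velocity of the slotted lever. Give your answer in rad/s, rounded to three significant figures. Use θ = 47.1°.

ω = 10.5 rad/s
Crank pin A relative to C: A = (d + r cosθ, r sinθ); lever angle φ = atan2(r sinθ, d + r cosθ).
Differentiating tanφ: φ̇ = rω(d cosθ + r)/(d² + r² + 2dr cosθ).
d² + r² + 2dr cosθ = |CA|² = 0.15356 m²;  d cosθ + r = +0.32694 m.
|ω_lever| = |0.1262·10.5·+0.32694| / 0.15356 = 2.8213 rad/s.

2.82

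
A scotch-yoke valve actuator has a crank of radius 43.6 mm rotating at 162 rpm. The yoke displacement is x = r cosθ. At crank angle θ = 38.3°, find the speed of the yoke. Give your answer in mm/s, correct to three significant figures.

ω = 16.96 rad/s (from 162 rpm).
x = r cosθ ⇒ ẋ = −rω sinθ.
|v| = rω|sinθ| = 0.0436·16.96·|sin 38.3°| = 0.45842 m/s = 458.42 mm/s.

458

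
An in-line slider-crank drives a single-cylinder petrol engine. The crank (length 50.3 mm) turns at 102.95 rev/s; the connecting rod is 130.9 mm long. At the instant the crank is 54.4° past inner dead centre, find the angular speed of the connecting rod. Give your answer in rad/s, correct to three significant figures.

ω = 646.9 rad/s (converted from 102.95 rev/s).
The rod makes angle φ with the slider axis where L sinφ = r sinθ; differentiating, L cosφ·φ̇ = r ω cosθ.
L cosφ = √(L² − r² sin²θ) = 0.12435 m.
|ω_rod| = r ω |cosθ| / √(L² − r² sin²θ) = 0.0503·646.9·0.58212/0.12435 = 152.32 rad/s.

152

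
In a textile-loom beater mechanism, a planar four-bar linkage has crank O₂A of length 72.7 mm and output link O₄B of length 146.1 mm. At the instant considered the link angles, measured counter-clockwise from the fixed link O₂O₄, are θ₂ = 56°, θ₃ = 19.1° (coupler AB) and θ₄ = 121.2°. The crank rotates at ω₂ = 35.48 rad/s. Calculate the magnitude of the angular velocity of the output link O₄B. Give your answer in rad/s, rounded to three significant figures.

10.8

ω₂ = 35.48 rad/s
Differentiating the loop-closure r₂e^{iθ₂}+r₃e^{iθ₃}=r₁+r₄e^{iθ₄} gives r₂ω₂e^{iθ₂}+r₃ω₃e^{iθ₃}=r₄ω₄e^{iθ₄}.
Eliminating the other unknown: ω₄ = r₂ω₂ sin(θ₂−θ₃) / [r₄ sin(θ₄−θ₃)].
Numerator sine = +0.60042; denominator sine = +0.97778.
Result = 0.0727·35.48·(+0.60042) / (0.1461·(+0.97778)) = +10.841 rad/s; magnitude 10.841 rad/s.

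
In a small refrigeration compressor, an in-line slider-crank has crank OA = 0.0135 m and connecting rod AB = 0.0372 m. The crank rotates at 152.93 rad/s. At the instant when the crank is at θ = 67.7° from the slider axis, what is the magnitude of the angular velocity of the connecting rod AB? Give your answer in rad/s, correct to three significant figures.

ω = 152.9 rad/s
The rod makes angle φ with the slider axis where L sinφ = r sinθ; differentiating, L cosφ·φ̇ = r ω cosθ.
L cosφ = √(L² − r² sin²θ) = 0.03504 m.
|ω_rod| = r ω |cosθ| / √(L² − r² sin²θ) = 0.0135·152.9·0.37946/0.03504 = 22.357 rad/s.

22.4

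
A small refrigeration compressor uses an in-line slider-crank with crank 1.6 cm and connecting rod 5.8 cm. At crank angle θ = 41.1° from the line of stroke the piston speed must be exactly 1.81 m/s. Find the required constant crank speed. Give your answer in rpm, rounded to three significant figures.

For an in-line slider-crank, |v_piston| = rω|sinθ|·[1 + r cosθ/√(L² − r² sin²θ)].
With r = 0.016 m, L = 0.058 m, θ = 41.1°: the bracketed kinematic factor |dx/dθ| = 0.012741 m.
ω = v/|dx/dθ| = 1.81/0.012741 = 142.06 rad/s.
N = 60ω/(2π) = 1356.5 rpm.

1360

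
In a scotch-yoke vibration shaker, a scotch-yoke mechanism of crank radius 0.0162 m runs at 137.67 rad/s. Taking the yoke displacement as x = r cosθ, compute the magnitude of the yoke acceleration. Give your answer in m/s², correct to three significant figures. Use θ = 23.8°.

ω = 137.7 rad/s
x = r cosθ ⇒ ẍ = −rω² cosθ (ω constant).
|a| = rω²|cosθ| = 0.0162·(137.7)²·|cos 23.8°| = 280.93 m/s².

281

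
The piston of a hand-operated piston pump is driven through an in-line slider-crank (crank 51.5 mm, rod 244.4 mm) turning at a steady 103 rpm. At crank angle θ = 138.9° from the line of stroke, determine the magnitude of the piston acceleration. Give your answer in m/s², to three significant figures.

4.33

ω = 2π·103/60 = 10.79 rad/s
x(θ) = r cosθ + √(L² − r² sin²θ); with ω constant, a = ω²·d²x/dθ².
d²x/dθ² = −r cosθ − r²(cos2θ)/√u − r⁴ sin²2θ/(4u^{3/2}),  u = L² − r² sin²θ = 0.0585852 m².
Substituting r = 0.0515 m, L = 0.2444 m, θ = 138.9°: d²x/dθ² = +0.0372 m.
a = ω²·d²x/dθ² = (10.79)²·(+0.0372) = +4.3278 m/s²;  |a| = 4.3278 m/s².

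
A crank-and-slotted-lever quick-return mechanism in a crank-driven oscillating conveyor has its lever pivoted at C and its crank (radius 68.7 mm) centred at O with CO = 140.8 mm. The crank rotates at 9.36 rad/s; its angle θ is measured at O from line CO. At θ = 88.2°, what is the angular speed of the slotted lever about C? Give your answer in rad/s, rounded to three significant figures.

1.87

ω = 9.36 rad/s
Crank pin A relative to C: A = (d + r cosθ, r sinθ); lever angle φ = atan2(r sinθ, d + r cosθ).
Differentiating tanφ: φ̇ = rω(d cosθ + r)/(d² + r² + 2dr cosθ).
d² + r² + 2dr cosθ = |CA|² = 0.025152 m²;  d cosθ + r = +0.073123 m.
|ω_lever| = |0.0687·9.36·+0.073123| / 0.025152 = 1.8694 rad/s.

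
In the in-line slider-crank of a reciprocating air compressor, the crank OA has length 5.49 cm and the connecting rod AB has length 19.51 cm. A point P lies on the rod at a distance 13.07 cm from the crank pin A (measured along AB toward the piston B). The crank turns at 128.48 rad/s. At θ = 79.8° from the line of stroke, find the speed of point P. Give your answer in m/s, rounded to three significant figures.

7.20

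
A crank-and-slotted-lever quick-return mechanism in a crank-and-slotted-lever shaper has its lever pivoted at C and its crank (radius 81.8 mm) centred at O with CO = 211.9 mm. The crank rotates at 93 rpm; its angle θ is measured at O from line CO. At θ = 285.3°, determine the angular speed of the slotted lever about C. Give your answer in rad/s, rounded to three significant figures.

ω = 9.739 rad/s (from 93 rpm).
Crank pin A relative to C: A = (d + r cosθ, r sinθ); lever angle φ = atan2(r sinθ, d + r cosθ).
Differentiating tanφ: φ̇ = rω(d cosθ + r)/(d² + r² + 2dr cosθ).
d² + r² + 2dr cosθ = |CA|² = 0.0607405 m²;  d cosθ + r = +0.13771 m.
|ω_lever| = |0.0818·9.739·+0.13771| / 0.0607405 = 1.8062 rad/s.

1.81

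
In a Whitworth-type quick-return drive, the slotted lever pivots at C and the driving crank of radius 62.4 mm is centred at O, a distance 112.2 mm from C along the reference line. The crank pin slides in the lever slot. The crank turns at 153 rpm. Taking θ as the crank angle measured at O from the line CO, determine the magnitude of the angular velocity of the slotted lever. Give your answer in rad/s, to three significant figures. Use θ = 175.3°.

ω = 16.02 rad/s (from 153 rpm).
Crank pin A relative to C: A = (d + r cosθ, r sinθ); lever angle φ = atan2(r sinθ, d + r cosθ).
Differentiating tanφ: φ̇ = rω(d cosθ + r)/(d² + r² + 2dr cosθ).
d² + r² + 2dr cosθ = |CA|² = 0.00252713 m²;  d cosθ + r = -0.049423 m.
|ω_lever| = |0.0624·16.02·-0.049423| / 0.00252713 = 19.553 rad/s.

19.6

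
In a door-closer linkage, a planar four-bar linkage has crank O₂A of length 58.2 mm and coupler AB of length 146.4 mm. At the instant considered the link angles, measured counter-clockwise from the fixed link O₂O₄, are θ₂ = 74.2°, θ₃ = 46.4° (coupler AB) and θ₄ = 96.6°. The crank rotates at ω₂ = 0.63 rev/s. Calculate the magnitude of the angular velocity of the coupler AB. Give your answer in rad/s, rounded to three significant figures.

0.781

ω₂ = 3.958 rad/s (from 0.63 rev/s).
Differentiating the loop-closure r₂e^{iθ₂}+r₃e^{iθ₃}=r₁+r₄e^{iθ₄} gives r₂ω₂e^{iθ₂}+r₃ω₃e^{iθ₃}=r₄ω₄e^{iθ₄}.
Eliminating the other unknown: ω₃ = r₂ω₂ sin(θ₄−θ₂) / [r₃ sin(θ₃−θ₄)].
Numerator sine = +0.38107; denominator sine = -0.76828.
Result = 0.0582·3.958·(+0.38107) / (0.1464·(-0.76828)) = -0.78052 rad/s; magnitude 0.78052 rad/s.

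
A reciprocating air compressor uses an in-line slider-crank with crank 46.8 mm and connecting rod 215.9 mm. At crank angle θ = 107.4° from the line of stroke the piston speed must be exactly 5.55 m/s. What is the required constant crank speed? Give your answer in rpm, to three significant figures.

1270

For an in-line slider-crank, |v_piston| = rω|sinθ|·[1 + r cosθ/√(L² − r² sin²θ)].
With r = 0.0468 m, L = 0.2159 m, θ = 107.4°: the bracketed kinematic factor |dx/dθ| = 0.0417 m.
ω = v/|dx/dθ| = 5.55/0.0417 = 133.09 rad/s.
N = 60ω/(2π) = 1271 rpm.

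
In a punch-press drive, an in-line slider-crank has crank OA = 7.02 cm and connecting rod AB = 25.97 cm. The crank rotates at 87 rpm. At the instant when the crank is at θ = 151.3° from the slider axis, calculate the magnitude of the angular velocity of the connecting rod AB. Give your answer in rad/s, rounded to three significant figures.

ω = 9.111 rad/s (converted from 87 rpm).
The rod makes angle φ with the slider axis where L sinφ = r sinθ; differentiating, L cosφ·φ̇ = r ω cosθ.
L cosφ = √(L² − r² sin²θ) = 0.2575 m.
|ω_rod| = r ω |cosθ| / √(L² − r² sin²θ) = 0.0702·9.111·0.87715/0.2575 = 2.1786 rad/s.

2.18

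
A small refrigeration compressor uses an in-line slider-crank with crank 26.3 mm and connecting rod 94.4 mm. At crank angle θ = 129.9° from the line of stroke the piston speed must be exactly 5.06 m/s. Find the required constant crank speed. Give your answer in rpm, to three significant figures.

For an in-line slider-crank, |v_piston| = rω|sinθ|·[1 + r cosθ/√(L² − r² sin²θ)].
With r = 0.0263 m, L = 0.0944 m, θ = 129.9°: the bracketed kinematic factor |dx/dθ| = 0.016485 m.
ω = v/|dx/dθ| = 5.06/0.016485 = 306.94 rad/s.
N = 60ω/(2π) = 2931 rpm.

2930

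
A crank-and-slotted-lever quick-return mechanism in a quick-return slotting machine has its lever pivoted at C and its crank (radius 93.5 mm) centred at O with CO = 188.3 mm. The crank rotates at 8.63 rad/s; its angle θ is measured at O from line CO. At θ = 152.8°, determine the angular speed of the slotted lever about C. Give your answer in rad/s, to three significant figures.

4.63

ω = 8.63 rad/s
Crank pin A relative to C: A = (d + r cosθ, r sinθ); lever angle φ = atan2(r sinθ, d + r cosθ).
Differentiating tanφ: φ̇ = rω(d cosθ + r)/(d² + r² + 2dr cosθ).
d² + r² + 2dr cosθ = |CA|² = 0.0128809 m²;  d cosθ + r = -0.073977 m.
|ω_lever| = |0.0935·8.63·-0.073977| / 0.0128809 = 4.6342 rad/s.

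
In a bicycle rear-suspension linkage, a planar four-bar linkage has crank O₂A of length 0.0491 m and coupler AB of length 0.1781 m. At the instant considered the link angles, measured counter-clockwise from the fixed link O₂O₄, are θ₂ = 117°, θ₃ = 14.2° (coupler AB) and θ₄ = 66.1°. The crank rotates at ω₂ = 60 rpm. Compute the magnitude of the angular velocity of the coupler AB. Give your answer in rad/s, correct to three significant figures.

1.71

ω₂ = 6.283 rad/s (from 60 rpm).
Differentiating the loop-closure r₂e^{iθ₂}+r₃e^{iθ₃}=r₁+r₄e^{iθ₄} gives r₂ω₂e^{iθ₂}+r₃ω₃e^{iθ₃}=r₄ω₄e^{iθ₄}.
Eliminating the other unknown: ω₃ = r₂ω₂ sin(θ₄−θ₂) / [r₃ sin(θ₃−θ₄)].
Numerator sine = -0.77605; denominator sine = -0.78694.
Result = 0.0491·6.283·(-0.77605) / (0.1781·(-0.78694)) = +1.7082 rad/s; magnitude 1.7082 rad/s.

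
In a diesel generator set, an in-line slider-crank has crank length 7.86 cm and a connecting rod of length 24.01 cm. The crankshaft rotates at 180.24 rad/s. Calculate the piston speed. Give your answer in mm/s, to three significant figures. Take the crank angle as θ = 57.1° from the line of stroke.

14100

ω = 180.2 rad/s
For an in-line slider-crank, x = r cosθ + √(L² − r² sin²θ), so v = −rω sinθ·[1 + r cosθ/√(L² − r² sin²θ)].
With r = 0.0786 m, L = 0.2401 m, θ = 57.1°: √(L² − r² sin²θ) = 0.23085 m.
v = −0.0786·180.2·0.83962·[1 + 0.0786·0.54317/0.23085] = -14.095 m/s.
|v| = 14.095 m/s = 14095 mm/s.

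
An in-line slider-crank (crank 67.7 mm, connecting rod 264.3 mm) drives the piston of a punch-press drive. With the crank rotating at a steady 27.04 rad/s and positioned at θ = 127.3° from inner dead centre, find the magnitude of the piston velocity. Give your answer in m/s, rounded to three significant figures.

ω = 27.04 rad/s
For an in-line slider-crank, x = r cosθ + √(L² − r² sin²θ), so v = −rω sinθ·[1 + r cosθ/√(L² − r² sin²θ)].
With r = 0.0677 m, L = 0.2643 m, θ = 127.3°: √(L² − r² sin²θ) = 0.25876 m.
v = −0.0677·27.04·0.79547·[1 + 0.0677·-0.60599/0.25876] = -1.2253 m/s.
|v| = 1.2253 m/s.

1.23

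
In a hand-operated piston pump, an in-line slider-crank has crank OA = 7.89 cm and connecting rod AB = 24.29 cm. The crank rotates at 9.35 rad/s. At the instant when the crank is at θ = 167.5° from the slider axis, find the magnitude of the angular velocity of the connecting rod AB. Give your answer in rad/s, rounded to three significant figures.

2.97

ω = 9.35 rad/s
The rod makes angle φ with the slider axis where L sinφ = r sinθ; differentiating, L cosφ·φ̇ = r ω cosθ.
L cosφ = √(L² − r² sin²θ) = 0.2423 m.
|ω_rod| = r ω |cosθ| / √(L² − r² sin²θ) = 0.0789·9.35·0.97630/0.2423 = 2.9725 rad/s.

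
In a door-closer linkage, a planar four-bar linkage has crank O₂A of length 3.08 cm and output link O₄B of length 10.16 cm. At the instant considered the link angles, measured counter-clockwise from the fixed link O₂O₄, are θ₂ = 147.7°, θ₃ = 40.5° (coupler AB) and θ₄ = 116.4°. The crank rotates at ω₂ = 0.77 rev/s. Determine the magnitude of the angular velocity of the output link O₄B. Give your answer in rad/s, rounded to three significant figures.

ω₂ = 4.838 rad/s (from 0.77 rev/s).
Differentiating the loop-closure r₂e^{iθ₂}+r₃e^{iθ₃}=r₁+r₄e^{iθ₄} gives r₂ω₂e^{iθ₂}+r₃ω₃e^{iθ₃}=r₄ω₄e^{iθ₄}.
Eliminating the other unknown: ω₄ = r₂ω₂ sin(θ₂−θ₃) / [r₄ sin(θ₄−θ₃)].
Numerator sine = +0.95528; denominator sine = +0.96987.
Result = 0.0308·4.838·(+0.95528) / (0.1016·(+0.96987)) = +1.4446 rad/s; magnitude 1.4446 rad/s.

1.44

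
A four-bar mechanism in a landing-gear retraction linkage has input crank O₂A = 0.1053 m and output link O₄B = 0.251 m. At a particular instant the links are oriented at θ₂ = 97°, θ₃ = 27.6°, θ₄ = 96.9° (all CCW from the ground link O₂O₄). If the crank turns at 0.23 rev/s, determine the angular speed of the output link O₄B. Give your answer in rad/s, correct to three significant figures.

0.607

ω₂ = 1.445 rad/s (from 0.23 rev/s).
Differentiating the loop-closure r₂e^{iθ₂}+r₃e^{iθ₃}=r₁+r₄e^{iθ₄} gives r₂ω₂e^{iθ₂}+r₃ω₃e^{iθ₃}=r₄ω₄e^{iθ₄}.
Eliminating the other unknown: ω₄ = r₂ω₂ sin(θ₂−θ₃) / [r₄ sin(θ₄−θ₃)].
Numerator sine = +0.93606; denominator sine = +0.93544.
Result = 0.1053·1.445·(+0.93606) / (0.251·(+0.93544)) = +0.60666 rad/s; magnitude 0.60666 rad/s.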